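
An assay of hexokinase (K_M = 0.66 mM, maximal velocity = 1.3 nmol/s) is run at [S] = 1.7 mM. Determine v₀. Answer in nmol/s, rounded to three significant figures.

v = Vmax·[S]/(Km + [S]) = 1.3 × 1.7 / (0.66 + 1.7)
  = 2.210 / 2.360 = 0.936 nmol/s.

0.936 nmol/s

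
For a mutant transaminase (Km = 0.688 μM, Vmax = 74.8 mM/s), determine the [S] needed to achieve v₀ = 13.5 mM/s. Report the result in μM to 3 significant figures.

Rearranging v = Vmax[S]/(Km+[S]) gives [S] = Km·v/(Vmax − v).
[S] = 0.688 × 13.5 / (74.8 − 13.5) = 9.288/61.30 = 0.152 μM.

0.152 μM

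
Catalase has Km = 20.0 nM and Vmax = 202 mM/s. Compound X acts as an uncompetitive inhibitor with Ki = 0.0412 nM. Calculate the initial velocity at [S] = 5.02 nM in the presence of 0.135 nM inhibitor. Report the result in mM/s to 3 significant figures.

24.5 mM/s

α = 1 + [I]/Ki = 1 + 0.135/0.0412 = 4.277.
For an uncompetitive inhibitor, both parameters are divided by α, giving Vmax/α and Km/α: Km,app = 4.68 nM, Vmax,app = 47.2 mM/s.
v = Vmax,app·[S]/(Km,app + [S]) = 47.2 × 5.02/(4.68 + 5.02) = 24.5 mM/s.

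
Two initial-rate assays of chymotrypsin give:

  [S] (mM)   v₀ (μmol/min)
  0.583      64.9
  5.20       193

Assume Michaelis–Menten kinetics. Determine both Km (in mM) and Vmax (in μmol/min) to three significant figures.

Km = 1.73 mM; Vmax = 257 μmol/min

From v = Vmax[S]/(Km+[S]), each point gives Vmax = v(Km+[S])/[S].
Equating: 64.9(Km+0.583)/0.583 = 193(Km+5.20)/5.20.
111.3·Km + 64.9 = 37.12·Km + 193, so (111.3 − 37.12)·Km = 193 − 64.9.
Km = 128.1/74.21 = 1.73 mM; then Vmax = 64.9(1.73+0.583)/0.583 = 257 μmol/min.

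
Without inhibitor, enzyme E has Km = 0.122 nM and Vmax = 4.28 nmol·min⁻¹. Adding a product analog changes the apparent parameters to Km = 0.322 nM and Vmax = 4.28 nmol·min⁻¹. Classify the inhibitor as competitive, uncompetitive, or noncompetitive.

competitive

Km increases (0.122 → 0.322 nM) while Vmax is unchanged — the hallmark of competitive inhibition.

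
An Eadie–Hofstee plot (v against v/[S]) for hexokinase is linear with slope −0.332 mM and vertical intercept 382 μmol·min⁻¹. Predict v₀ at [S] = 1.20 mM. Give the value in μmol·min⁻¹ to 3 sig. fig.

299 μmol·min⁻¹

In the Eadie–Hofstee form v = Vmax − Km·(v/[S]), the slope is −Km and the intercept is Vmax, so Km = 0.332 mM and Vmax = 382 μmol·min⁻¹.
v = 382 × 1.20/(0.332 + 1.20) = 299 μmol·min⁻¹.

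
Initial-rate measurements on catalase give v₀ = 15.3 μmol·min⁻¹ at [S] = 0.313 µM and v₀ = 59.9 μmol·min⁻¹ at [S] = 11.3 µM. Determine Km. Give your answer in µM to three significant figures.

In reciprocal form, 1/v = (Km/Vmax)·(1/[S]) + 1/Vmax. The two points give (1/[S], 1/v) = (3.195, 0.06536) and (0.08850, 0.01669).
Slope = (0.06536 − 0.01669)/(3.195 − 0.08850) = 0.01567; intercept = 0.06536 − 0.01567×3.195 = 0.01531.
Vmax = 1/intercept = 65.3 μmol·min⁻¹; Km = slope × Vmax = 0.01567 × 65.3 = 1.02 µM.

1.02 µM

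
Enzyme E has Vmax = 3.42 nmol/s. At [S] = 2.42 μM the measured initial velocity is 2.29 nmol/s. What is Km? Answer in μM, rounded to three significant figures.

1.19 μM

From v = Vmax[S]/(Km+[S]), Km = [S](Vmax − v)/v.
Km = 2.42 × (3.42 − 2.29) / 2.29 = 2.735/2.29 = 1.19 μM.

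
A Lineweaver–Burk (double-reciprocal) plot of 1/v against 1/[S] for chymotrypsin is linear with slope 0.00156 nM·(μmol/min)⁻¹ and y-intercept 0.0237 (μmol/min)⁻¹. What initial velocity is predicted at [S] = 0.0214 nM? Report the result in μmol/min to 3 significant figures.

10.4 μmol/min

The y-intercept is 1/Vmax, so Vmax = 1/0.0237 = 42.2 μmol/min.
The slope is Km/Vmax, so Km = 0.00156 × 42.2 = 0.0658 nM.
Then v = 42.2 × 0.0214/(0.0658 + 0.0214) = 10.4 μmol/min.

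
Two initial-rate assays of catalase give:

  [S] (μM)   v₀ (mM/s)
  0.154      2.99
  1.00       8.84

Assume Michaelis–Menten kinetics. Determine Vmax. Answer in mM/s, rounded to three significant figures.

In reciprocal form, 1/v = (Km/Vmax)·(1/[S]) + 1/Vmax. The two points give (1/[S], 1/v) = (6.494, 0.3344) and (1.000, 0.1131).
Slope = (0.3344 − 0.1131)/(6.494 − 1.000) = 0.04029; intercept = 0.3344 − 0.04029×6.494 = 0.07283.
Vmax = 1/intercept = 13.7 mM/s; Km = slope × Vmax = 0.04029 × 13.7 = 0.553 μM.

13.7 mM/s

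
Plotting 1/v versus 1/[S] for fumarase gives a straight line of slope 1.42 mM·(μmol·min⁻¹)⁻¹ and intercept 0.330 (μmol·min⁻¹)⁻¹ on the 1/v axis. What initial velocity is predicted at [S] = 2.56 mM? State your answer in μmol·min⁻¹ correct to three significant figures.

1.13 μmol·min⁻¹

The y-intercept is 1/Vmax, so Vmax = 1/0.330 = 3.03 μmol·min⁻¹.
The slope is Km/Vmax, so Km = 1.42 × 3.03 = 4.30 mM.
Then v = 3.03 × 2.56/(4.30 + 2.56) = 1.13 μmol·min⁻¹.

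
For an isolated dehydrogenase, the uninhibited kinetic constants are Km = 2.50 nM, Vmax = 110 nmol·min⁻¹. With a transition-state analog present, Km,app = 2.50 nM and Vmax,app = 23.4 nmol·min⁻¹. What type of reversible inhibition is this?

Vmax decreases (110 → 23.4 nmol·min⁻¹) while Km is unchanged — pure noncompetitive inhibition.

noncompetitive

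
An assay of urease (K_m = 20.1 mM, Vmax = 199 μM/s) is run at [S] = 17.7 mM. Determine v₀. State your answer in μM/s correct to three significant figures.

93.2 μM/s

[S]/(Km+[S]) = 17.7/37.80 = 0.4683, the fractional saturation.
v = 0.4683 × Vmax = 0.4683 × 199 = 93.2 μM/s.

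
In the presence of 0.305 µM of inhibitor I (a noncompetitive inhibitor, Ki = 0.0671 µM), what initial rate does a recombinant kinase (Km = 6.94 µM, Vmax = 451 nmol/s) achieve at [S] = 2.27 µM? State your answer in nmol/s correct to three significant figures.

With α = 1 + [I]/Ki = 1 + 0.305/0.0671 = 5.545, the noncompetitive rate law is v = (Vmax/α)·[S] / (Km + [S]).
v = (451/5.545)×2.27 / (6.94 + 2.27) = 184.6/9.210 = 20.0 nmol/s.

20.0 nmol/s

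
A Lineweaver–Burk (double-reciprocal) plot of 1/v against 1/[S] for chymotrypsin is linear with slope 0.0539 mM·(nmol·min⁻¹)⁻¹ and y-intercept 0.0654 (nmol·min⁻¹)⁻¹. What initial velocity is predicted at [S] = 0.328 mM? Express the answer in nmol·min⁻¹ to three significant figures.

The y-intercept is 1/Vmax, so Vmax = 1/0.0654 = 15.3 nmol·min⁻¹.
The slope is Km/Vmax, so Km = 0.0539 × 15.3 = 0.824 mM.
Then v = 15.3 × 0.328/(0.824 + 0.328) = 4.35 nmol·min⁻¹.

4.35 nmol·min⁻¹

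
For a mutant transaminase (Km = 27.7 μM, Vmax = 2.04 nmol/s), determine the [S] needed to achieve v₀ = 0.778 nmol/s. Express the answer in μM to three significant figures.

17.1 μM

The required fractional saturation is v/Vmax = 0.778/2.04 = 0.3814.
Then [S]/(Km+[S]) = 0.3814 ⇒ [S] = 27.7 × 0.3814/(1 − 0.3814) = 17.1 μM.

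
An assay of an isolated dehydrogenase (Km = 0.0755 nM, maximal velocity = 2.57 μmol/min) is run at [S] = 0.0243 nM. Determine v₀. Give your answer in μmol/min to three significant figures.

[S]/(Km+[S]) = 0.0243/0.09980 = 0.2435, the fractional saturation.
v = 0.2435 × Vmax = 0.2435 × 2.57 = 0.626 μmol/min.

0.626 μmol/min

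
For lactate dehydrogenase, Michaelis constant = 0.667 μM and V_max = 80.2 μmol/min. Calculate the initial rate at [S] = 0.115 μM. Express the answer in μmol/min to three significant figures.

11.8 μmol/min

v = Vmax·[S]/(Km + [S]) = 80.2 × 0.115 / (0.667 + 0.115)
  = 9.223 / 0.7820 = 11.8 μmol/min.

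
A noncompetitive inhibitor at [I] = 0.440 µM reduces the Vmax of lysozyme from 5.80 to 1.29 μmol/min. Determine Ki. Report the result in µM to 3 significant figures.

0.126 µM

Noncompetitive: Vmax,app = Vmax/α with α = 1 + [I]/Ki.
α = Vmax/Vmax,app = 5.80/1.29 = 4.496.
Since α = 1 + [I]/Ki, [I]/Ki = 4.496 − 1 = 3.496 and Ki = 0.440/3.496 = 0.126 µM.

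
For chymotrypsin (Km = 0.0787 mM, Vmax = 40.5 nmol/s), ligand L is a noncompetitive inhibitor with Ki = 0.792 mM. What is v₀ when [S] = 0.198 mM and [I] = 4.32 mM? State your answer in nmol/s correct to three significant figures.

α = 1 + [I]/Ki = 1 + 4.32/0.792 = 6.455.
For a noncompetitive inhibitor, Vmax is reduced to Vmax/α while Km is unchanged: Km,app = 0.0787 mM, Vmax,app = 6.27 nmol/s.
v = Vmax,app·[S]/(Km,app + [S]) = 6.27 × 0.198/(0.0787 + 0.198) = 4.49 nmol/s.

4.49 nmol/s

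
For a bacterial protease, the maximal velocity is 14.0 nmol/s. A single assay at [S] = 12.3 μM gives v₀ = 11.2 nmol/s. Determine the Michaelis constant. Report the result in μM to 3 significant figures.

3.08 μM

From v = Vmax[S]/(Km+[S]), Km = [S](Vmax − v)/v.
Km = 12.3 × (14.0 − 11.2) / 11.2 = 34.44/11.2 = 3.08 μM.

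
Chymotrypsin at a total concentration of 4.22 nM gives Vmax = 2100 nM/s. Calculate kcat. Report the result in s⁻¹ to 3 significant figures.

498 s⁻¹

kcat = Vmax/[E]total = 2100 nM/s / 4.22 nM = 498 s⁻¹.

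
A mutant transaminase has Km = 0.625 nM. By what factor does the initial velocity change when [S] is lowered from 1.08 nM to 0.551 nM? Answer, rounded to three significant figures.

Since Vmax cancels, v₂/v₁ = [S]₂(Km+[S]₁) / [S]₁(Km+[S]₂).
= 0.551×(0.625+1.08) / (1.08×(0.625+0.551)) = 0.9395/1.270 = 0.740.

0.740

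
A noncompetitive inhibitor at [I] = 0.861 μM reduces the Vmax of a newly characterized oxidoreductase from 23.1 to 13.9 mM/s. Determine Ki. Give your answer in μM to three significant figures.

Noncompetitive: Vmax,app = Vmax/α with α = 1 + [I]/Ki.
α = Vmax/Vmax,app = 23.1/13.9 = 1.662.
Ki = [I]/(α − 1) = 0.861/0.6619 = 1.30 μM.

1.30 μM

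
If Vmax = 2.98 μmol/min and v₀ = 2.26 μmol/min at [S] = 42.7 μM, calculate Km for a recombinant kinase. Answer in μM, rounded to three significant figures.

13.6 μM

v/Vmax = 2.26/2.98 = 0.7584 = [S]/(Km+[S]).
So Km + [S] = [S]/0.7584 = 56.30 μM, giving Km = 56.30 − 42.7 = 13.6 μM.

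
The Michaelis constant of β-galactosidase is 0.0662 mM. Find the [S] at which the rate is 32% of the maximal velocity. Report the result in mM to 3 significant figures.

0.0312 mM

v/Vmax = [S]/(Km+[S]) = 0.32, so [S] = Km·0.32/(1 − 0.32) = 0.0662 × 0.4706.
[S] = 0.0312 mM.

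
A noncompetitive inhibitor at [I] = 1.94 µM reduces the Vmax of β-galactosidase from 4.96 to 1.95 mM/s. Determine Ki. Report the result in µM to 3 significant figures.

Noncompetitive: Vmax,app = Vmax/α with α = 1 + [I]/Ki.
α = Vmax/Vmax,app = 4.96/1.95 = 2.544.
Since α = 1 + [I]/Ki, [I]/Ki = 2.544 − 1 = 1.544 and Ki = 1.94/1.544 = 1.26 µM.

1.26 µM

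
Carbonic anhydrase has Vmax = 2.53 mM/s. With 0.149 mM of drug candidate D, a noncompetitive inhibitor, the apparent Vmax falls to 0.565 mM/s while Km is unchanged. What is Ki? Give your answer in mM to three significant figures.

Noncompetitive: Vmax,app = Vmax/α with α = 1 + [I]/Ki.
α = Vmax/Vmax,app = 2.53/0.565 = 4.478.
Ki = [I]/(α − 1) = 0.149/3.478 = 0.0428 mM.

0.0428 mM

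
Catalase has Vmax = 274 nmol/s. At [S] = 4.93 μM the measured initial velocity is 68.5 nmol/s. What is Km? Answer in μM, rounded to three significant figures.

14.8 μM

From v = Vmax[S]/(Km+[S]), Km = [S](Vmax − v)/v.
Km = 4.93 × (274 − 68.5) / 68.5 = 1013/68.5 = 14.8 μM.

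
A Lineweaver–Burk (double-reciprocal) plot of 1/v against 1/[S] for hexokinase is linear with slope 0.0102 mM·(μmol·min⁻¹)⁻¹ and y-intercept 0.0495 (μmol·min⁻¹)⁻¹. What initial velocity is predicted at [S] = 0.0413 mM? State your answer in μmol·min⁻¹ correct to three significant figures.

The y-intercept is 1/Vmax, so Vmax = 1/0.0495 = 20.2 μmol·min⁻¹.
The slope is Km/Vmax, so Km = 0.0102 × 20.2 = 0.206 mM.
Then v = 20.2 × 0.0413/(0.206 + 0.0413) = 3.37 μmol·min⁻¹.

3.37 μmol·min⁻¹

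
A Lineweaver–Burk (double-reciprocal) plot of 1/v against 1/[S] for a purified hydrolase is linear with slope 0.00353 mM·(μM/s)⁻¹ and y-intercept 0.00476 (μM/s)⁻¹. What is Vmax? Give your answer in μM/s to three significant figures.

The y-intercept of a Lineweaver–Burk plot equals 1/Vmax, so Vmax = 1/0.00476 = 210 μM/s.

210 μM/s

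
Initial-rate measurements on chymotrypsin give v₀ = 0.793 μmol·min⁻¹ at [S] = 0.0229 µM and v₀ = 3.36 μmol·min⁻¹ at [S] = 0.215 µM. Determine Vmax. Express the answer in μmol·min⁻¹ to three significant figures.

5.47 μmol·min⁻¹

From v = Vmax[S]/(Km+[S]), each point gives Vmax = v(Km+[S])/[S].
Equating: 0.793(Km+0.0229)/0.0229 = 3.36(Km+0.215)/0.215.
34.63·Km + 0.793 = 15.63·Km + 3.36, so (34.63 − 15.63)·Km = 3.36 − 0.793.
Km = 2.567/19.00 = 0.135 µM; then Vmax = 0.793(0.135+0.0229)/0.0229 = 5.47 μmol·min⁻¹.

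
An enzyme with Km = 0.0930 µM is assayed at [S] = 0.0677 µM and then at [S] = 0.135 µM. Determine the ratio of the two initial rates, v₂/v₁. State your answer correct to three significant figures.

The fractional saturations are [S]/(Km+[S]) = 0.0677/0.1607 = 0.4213 and 0.135/0.2280 = 0.5921.
v₂/v₁ is just their ratio: 0.5921/0.4213 = 1.41.

1.41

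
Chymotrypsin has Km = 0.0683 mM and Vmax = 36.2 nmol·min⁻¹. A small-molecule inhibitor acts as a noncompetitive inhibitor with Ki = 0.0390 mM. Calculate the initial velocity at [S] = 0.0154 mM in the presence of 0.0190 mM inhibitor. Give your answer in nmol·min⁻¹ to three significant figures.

α = 1 + [I]/Ki = 1 + 0.0190/0.0390 = 1.487.
For a noncompetitive inhibitor, Vmax is reduced to Vmax/α while Km is unchanged: Km,app = 0.0683 mM, Vmax,app = 24.3 nmol·min⁻¹.
v = Vmax,app·[S]/(Km,app + [S]) = 24.3 × 0.0154/(0.0683 + 0.0154) = 4.48 nmol·min⁻¹.

4.48 nmol·min⁻¹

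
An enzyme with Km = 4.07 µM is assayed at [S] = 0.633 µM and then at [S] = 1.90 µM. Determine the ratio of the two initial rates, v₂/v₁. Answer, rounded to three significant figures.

The fractional saturations are [S]/(Km+[S]) = 0.633/4.703 = 0.1346 and 1.90/5.970 = 0.3183.
v₂/v₁ is just their ratio: 0.3183/0.1346 = 2.36.

2.36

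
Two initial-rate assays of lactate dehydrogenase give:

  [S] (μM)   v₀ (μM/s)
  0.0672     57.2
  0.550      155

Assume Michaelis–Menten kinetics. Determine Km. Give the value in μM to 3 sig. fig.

0.172 μM

In reciprocal form, 1/v = (Km/Vmax)·(1/[S]) + 1/Vmax. The two points give (1/[S], 1/v) = (14.88, 0.01748) and (1.818, 0.006452).
Slope = (0.01748 − 0.006452)/(14.88 − 1.818) = 0.0008445; intercept = 0.01748 − 0.0008445×14.88 = 0.004916.
Vmax = 1/intercept = 203 μM/s; Km = slope × Vmax = 0.0008445 × 203 = 0.172 μM.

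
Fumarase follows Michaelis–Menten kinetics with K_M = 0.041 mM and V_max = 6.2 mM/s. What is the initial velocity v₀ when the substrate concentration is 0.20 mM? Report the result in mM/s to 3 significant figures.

5.15 mM/s

v = Vmax·[S]/(Km + [S]) = 6.2 × 0.20 / (0.041 + 0.20)
  = 1.240 / 0.2410 = 5.15 mM/s.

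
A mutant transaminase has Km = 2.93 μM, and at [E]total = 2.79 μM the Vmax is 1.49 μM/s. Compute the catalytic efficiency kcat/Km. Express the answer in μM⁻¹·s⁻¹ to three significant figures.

kcat = Vmax/[E]total = 1.49/2.79 = 0.534 s⁻¹.
kcat/Km = 0.534/2.93 = 0.182 μM⁻¹·s⁻¹.

0.182 μM⁻¹·s⁻¹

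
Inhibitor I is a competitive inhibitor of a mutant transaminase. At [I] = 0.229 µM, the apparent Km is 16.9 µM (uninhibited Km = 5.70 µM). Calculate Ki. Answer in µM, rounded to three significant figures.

Competitive: Km,app = α·Km with α = 1 + [I]/Ki.
α = Km,app/Km = 16.9/5.70 = 2.965.
Ki = [I]/(α − 1) = 0.229/1.965 = 0.117 µM.

0.117 µM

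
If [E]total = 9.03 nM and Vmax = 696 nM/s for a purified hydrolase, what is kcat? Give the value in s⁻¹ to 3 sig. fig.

77.1 s⁻¹

kcat = Vmax/[E]total = 696 nM/s / 9.03 nM = 77.1 s⁻¹.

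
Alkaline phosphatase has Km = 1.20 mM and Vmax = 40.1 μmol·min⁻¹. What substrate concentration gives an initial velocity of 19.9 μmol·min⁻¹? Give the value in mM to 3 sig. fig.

Rearranging v = Vmax[S]/(Km+[S]) gives [S] = Km·v/(Vmax − v).
[S] = 1.20 × 19.9 / (40.1 − 19.9) = 23.88/20.20 = 1.18 mM.

1.18 mM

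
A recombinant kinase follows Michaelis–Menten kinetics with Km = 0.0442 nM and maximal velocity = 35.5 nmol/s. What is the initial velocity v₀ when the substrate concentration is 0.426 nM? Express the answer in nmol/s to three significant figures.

32.2 nmol/s

v = Vmax·[S]/(Km + [S]) = 35.5 × 0.426 / (0.0442 + 0.426)
  = 15.12 / 0.4702 = 32.2 nmol/s.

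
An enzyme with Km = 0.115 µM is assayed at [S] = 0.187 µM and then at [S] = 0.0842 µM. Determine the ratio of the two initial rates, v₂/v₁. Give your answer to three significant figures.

0.683

The fractional saturations are [S]/(Km+[S]) = 0.187/0.3020 = 0.6192 and 0.0842/0.1992 = 0.4227.
v₂/v₁ is just their ratio: 0.4227/0.6192 = 0.683.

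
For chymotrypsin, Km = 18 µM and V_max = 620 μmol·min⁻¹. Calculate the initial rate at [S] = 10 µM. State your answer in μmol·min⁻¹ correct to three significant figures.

221 μmol·min⁻¹

v = Vmax·[S]/(Km + [S]) = 620 × 10 / (18 + 10)
  = 6200 / 28.00 = 221 μmol·min⁻¹.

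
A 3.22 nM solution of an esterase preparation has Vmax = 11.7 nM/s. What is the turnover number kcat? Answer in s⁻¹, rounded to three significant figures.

kcat = Vmax/[E]total = 11.7 nM/s / 3.22 nM = 3.63 s⁻¹.

3.63 s⁻¹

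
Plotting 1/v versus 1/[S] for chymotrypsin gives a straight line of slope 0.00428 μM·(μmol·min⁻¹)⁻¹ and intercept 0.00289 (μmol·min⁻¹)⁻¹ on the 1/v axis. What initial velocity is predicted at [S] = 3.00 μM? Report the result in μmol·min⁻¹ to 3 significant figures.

232 μmol·min⁻¹

The y-intercept is 1/Vmax, so Vmax = 1/0.00289 = 346 μmol·min⁻¹.
The slope is Km/Vmax, so Km = 0.00428 × 346 = 1.48 μM.
Then v = 346 × 3.00/(1.48 + 3.00) = 232 μmol·min⁻¹.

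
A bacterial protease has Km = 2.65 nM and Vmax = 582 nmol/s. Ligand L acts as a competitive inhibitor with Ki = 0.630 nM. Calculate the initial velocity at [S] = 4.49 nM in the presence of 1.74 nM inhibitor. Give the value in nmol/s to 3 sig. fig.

181 nmol/s

α = 1 + [I]/Ki = 1 + 1.74/0.630 = 3.762.
For a competitive inhibitor, Vmax is unchanged and the apparent Km becomes α·Km: Km,app = 9.97 nM, Vmax,app = 582 nmol/s.
v = Vmax,app·[S]/(Km,app + [S]) = 582 × 4.49/(9.97 + 4.49) = 181 nmol/s.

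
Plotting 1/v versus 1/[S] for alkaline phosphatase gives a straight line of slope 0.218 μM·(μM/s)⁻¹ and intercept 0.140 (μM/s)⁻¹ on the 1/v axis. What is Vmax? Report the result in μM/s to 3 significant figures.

7.14 μM/s

The y-intercept of a Lineweaver–Burk plot equals 1/Vmax, so Vmax = 1/0.140 = 7.14 μM/s.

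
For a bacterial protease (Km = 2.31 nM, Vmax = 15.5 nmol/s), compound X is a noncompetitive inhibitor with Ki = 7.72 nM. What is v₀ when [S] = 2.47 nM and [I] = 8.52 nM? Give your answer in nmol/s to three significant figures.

α = 1 + [I]/Ki = 1 + 8.52/7.72 = 2.104.
For a noncompetitive inhibitor, Vmax is reduced to Vmax/α while Km is unchanged: Km,app = 2.31 nM, Vmax,app = 7.37 nmol/s.
v = Vmax,app·[S]/(Km,app + [S]) = 7.37 × 2.47/(2.31 + 2.47) = 3.81 nmol/s.

3.81 nmol/s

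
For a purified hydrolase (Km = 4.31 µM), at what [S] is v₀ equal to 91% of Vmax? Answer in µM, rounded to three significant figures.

43.6 µM

v/Vmax = [S]/(Km+[S]) = 0.91, so [S] = Km·0.91/(1 − 0.91) = 4.31 × 10.11.
[S] = 43.6 µM.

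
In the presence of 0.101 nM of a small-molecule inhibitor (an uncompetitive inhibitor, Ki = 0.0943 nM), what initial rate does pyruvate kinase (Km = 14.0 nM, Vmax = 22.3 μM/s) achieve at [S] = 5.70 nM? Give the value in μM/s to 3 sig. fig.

With α = 1 + [I]/Ki = 1 + 0.101/0.0943 = 2.071, the uncompetitive rate law is v = (Vmax/α)·[S] / (Km/α + [S]).
v = (22.3/2.071)×5.70 / (14.0/2.071 + 5.70) = 61.37/12.46 = 4.93 μM/s.

4.93 μM/s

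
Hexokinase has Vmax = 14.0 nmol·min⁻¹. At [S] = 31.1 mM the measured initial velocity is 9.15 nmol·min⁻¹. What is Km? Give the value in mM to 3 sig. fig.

From v = Vmax[S]/(Km+[S]), Km = [S](Vmax − v)/v.
Km = 31.1 × (14.0 − 9.15) / 9.15 = 150.8/9.15 = 16.5 mM.

16.5 mM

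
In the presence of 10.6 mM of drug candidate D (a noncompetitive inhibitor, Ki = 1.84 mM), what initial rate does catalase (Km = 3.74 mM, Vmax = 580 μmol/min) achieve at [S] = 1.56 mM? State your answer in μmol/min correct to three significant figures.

With α = 1 + [I]/Ki = 1 + 10.6/1.84 = 6.761, the noncompetitive rate law is v = (Vmax/α)·[S] / (Km + [S]).
v = (580/6.761)×1.56 / (3.74 + 1.56) = 133.8/5.300 = 25.3 μmol/min.

25.3 μmol/min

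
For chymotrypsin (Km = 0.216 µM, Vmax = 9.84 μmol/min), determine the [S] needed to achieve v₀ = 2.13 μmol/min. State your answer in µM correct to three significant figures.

0.0597 µM

The required fractional saturation is v/Vmax = 2.13/9.84 = 0.2165.
Then [S]/(Km+[S]) = 0.2165 ⇒ [S] = 0.216 × 0.2165/(1 − 0.2165) = 0.0597 µM.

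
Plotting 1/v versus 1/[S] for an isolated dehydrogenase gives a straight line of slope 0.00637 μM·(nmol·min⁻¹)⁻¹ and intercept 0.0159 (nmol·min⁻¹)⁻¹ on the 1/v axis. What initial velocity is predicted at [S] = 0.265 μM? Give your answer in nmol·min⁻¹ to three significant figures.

The y-intercept is 1/Vmax, so Vmax = 1/0.0159 = 62.9 nmol·min⁻¹.
The slope is Km/Vmax, so Km = 0.00637 × 62.9 = 0.401 μM.
Then v = 62.9 × 0.265/(0.401 + 0.265) = 25.0 nmol·min⁻¹.

25.0 nmol·min⁻¹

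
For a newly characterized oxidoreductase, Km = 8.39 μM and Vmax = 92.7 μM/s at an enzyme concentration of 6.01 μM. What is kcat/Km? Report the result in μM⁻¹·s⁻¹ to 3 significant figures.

kcat = Vmax/[E]total = 92.7/6.01 = 15.4 s⁻¹.
kcat/Km = 15.4/8.39 = 1.84 μM⁻¹·s⁻¹.

1.84 μM⁻¹·s⁻¹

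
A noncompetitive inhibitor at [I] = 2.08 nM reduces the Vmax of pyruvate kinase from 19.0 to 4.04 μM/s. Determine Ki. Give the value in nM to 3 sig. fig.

Noncompetitive: Vmax,app = Vmax/α with α = 1 + [I]/Ki.
α = Vmax/Vmax,app = 19.0/4.04 = 4.703.
Since α = 1 + [I]/Ki, [I]/Ki = 4.703 − 1 = 3.703 and Ki = 2.08/3.703 = 0.562 nM.

0.562 nM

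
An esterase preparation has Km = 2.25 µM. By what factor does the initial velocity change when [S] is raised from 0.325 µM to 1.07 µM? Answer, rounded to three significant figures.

2.55

Since Vmax cancels, v₂/v₁ = [S]₂(Km+[S]₁) / [S]₁(Km+[S]₂).
= 1.07×(2.25+0.325) / (0.325×(2.25+1.07)) = 2.755/1.079 = 2.55.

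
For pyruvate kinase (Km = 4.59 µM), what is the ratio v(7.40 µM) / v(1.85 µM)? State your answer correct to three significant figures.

The fractional saturations are [S]/(Km+[S]) = 1.85/6.440 = 0.2873 and 7.40/11.99 = 0.6172.
v₂/v₁ is just their ratio: 0.6172/0.2873 = 2.15.

2.15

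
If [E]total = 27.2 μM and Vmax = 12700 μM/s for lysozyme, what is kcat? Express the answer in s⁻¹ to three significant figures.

kcat = Vmax/[E]total = 12700 μM/s / 27.2 μM = 467 s⁻¹.

467 s⁻¹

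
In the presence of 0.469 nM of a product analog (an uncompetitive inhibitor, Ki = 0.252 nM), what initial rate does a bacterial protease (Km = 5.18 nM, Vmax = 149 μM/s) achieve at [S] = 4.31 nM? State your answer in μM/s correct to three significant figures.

36.7 μM/s

α = 1 + [I]/Ki = 1 + 0.469/0.252 = 2.861.
For an uncompetitive inhibitor, both parameters are divided by α, giving Vmax/α and Km/α: Km,app = 1.81 nM, Vmax,app = 52.1 μM/s.
v = Vmax,app·[S]/(Km,app + [S]) = 52.1 × 4.31/(1.81 + 4.31) = 36.7 μM/s.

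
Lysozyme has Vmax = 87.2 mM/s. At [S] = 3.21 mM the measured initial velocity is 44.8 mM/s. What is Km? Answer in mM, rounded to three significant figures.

3.04 mM

From v = Vmax[S]/(Km+[S]), Km = [S](Vmax − v)/v.
Km = 3.21 × (87.2 − 44.8) / 44.8 = 136.1/44.8 = 3.04 mM.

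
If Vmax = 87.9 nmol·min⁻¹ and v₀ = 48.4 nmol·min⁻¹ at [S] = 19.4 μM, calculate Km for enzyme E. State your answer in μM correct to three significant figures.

15.8 μM

From v = Vmax[S]/(Km+[S]), Km = [S](Vmax − v)/v.
Km = 19.4 × (87.9 − 48.4) / 48.4 = 766.3/48.4 = 15.8 μM.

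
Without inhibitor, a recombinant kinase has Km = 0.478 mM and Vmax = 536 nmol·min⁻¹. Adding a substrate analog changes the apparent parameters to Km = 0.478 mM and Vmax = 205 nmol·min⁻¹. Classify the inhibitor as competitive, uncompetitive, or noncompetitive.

Vmax decreases (536 → 205 nmol·min⁻¹) while Km is unchanged — pure noncompetitive inhibition.

noncompetitive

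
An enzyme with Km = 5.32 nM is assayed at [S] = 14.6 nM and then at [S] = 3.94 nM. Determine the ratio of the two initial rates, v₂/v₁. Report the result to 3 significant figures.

0.581

Since Vmax cancels, v₂/v₁ = [S]₂(Km+[S]₁) / [S]₁(Km+[S]₂).
= 3.94×(5.32+14.6) / (14.6×(5.32+3.94)) = 78.48/135.2 = 0.581.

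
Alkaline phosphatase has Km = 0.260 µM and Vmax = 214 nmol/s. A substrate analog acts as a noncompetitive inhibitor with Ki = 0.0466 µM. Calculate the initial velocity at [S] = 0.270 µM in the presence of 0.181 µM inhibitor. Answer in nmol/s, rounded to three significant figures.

22.3 nmol/s

With α = 1 + [I]/Ki = 1 + 0.181/0.0466 = 4.884, the noncompetitive rate law is v = (Vmax/α)·[S] / (Km + [S]).
v = (214/4.884)×0.270 / (0.260 + 0.270) = 11.83/0.5300 = 22.3 nmol/s.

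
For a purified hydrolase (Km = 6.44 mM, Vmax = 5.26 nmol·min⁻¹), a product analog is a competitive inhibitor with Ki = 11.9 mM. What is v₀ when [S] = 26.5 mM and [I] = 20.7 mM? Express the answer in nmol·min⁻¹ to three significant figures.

With α = 1 + [I]/Ki = 1 + 20.7/11.9 = 2.739, the competitive rate law is v = Vmax[S] / (αKm + [S]).
v = 5.26×26.5 / (2.739×6.44 + 26.5) = 139.4/44.14 = 3.16 nmol·min⁻¹.

3.16 nmol·min⁻¹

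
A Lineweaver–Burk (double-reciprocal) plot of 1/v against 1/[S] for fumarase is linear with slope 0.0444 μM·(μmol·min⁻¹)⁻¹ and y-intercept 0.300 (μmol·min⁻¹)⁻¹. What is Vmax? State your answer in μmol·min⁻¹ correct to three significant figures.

3.33 μmol·min⁻¹

The y-intercept of a Lineweaver–Burk plot equals 1/Vmax, so Vmax = 1/0.300 = 3.33 μmol·min⁻¹.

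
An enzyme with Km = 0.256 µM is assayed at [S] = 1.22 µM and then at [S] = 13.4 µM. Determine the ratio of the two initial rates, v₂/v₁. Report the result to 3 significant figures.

1.19

Since Vmax cancels, v₂/v₁ = [S]₂(Km+[S]₁) / [S]₁(Km+[S]₂).
= 13.4×(0.256+1.22) / (1.22×(0.256+13.4)) = 19.78/16.66 = 1.19.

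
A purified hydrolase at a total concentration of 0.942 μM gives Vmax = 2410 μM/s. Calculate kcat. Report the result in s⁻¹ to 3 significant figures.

2560 s⁻¹

kcat = Vmax/[E]total = 2410 μM/s / 0.942 μM = 2560 s⁻¹.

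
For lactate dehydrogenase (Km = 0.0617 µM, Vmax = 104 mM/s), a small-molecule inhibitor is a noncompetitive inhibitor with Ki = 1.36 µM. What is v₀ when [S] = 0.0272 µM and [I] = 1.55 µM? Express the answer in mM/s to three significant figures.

14.9 mM/s

With α = 1 + [I]/Ki = 1 + 1.55/1.36 = 2.140, the noncompetitive rate law is v = (Vmax/α)·[S] / (Km + [S]).
v = (104/2.140)×0.0272 / (0.0617 + 0.0272) = 1.322/0.08890 = 14.9 mM/s.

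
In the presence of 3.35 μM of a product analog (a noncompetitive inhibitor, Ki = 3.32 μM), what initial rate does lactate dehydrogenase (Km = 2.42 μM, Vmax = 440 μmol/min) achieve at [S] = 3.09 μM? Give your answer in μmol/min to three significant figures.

123 μmol/min

α = 1 + [I]/Ki = 1 + 3.35/3.32 = 2.009.
For a noncompetitive inhibitor, Vmax is reduced to Vmax/α while Km is unchanged: Km,app = 2.42 μM, Vmax,app = 219 μmol/min.
v = Vmax,app·[S]/(Km,app + [S]) = 219 × 3.09/(2.42 + 3.09) = 123 μmol/min.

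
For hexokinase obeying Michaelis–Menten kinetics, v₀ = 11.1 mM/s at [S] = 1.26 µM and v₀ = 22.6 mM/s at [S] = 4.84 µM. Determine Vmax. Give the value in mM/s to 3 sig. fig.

35.6 mM/s

From v = Vmax[S]/(Km+[S]), each point gives Vmax = v(Km+[S])/[S].
Equating: 11.1(Km+1.26)/1.26 = 22.6(Km+4.84)/4.84.
8.810·Km + 11.1 = 4.669·Km + 22.6, so (8.810 − 4.669)·Km = 22.6 − 11.1.
Km = 11.50/4.140 = 2.78 µM; then Vmax = 11.1(2.78+1.26)/1.26 = 35.6 mM/s.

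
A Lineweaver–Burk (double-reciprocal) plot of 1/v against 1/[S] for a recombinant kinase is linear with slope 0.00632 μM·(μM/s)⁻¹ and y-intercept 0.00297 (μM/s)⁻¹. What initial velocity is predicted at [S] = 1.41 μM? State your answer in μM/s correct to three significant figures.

The y-intercept is 1/Vmax, so Vmax = 1/0.00297 = 337 μM/s.
The slope is Km/Vmax, so Km = 0.00632 × 337 = 2.13 μM.
Then v = 337 × 1.41/(2.13 + 1.41) = 134 μM/s.

134 μM/s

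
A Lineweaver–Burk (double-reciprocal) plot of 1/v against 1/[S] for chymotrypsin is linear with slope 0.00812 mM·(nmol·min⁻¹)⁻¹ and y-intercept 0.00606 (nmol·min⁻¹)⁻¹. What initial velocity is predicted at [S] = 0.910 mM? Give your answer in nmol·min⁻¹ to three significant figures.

66.7 nmol·min⁻¹

The y-intercept is 1/Vmax, so Vmax = 1/0.00606 = 165 nmol·min⁻¹.
The slope is Km/Vmax, so Km = 0.00812 × 165 = 1.34 mM.
Then v = 165 × 0.910/(1.34 + 0.910) = 66.7 nmol·min⁻¹.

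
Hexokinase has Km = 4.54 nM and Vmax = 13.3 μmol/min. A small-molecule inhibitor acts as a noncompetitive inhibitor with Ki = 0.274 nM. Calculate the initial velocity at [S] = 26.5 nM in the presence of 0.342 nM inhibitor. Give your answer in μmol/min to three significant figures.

5.05 μmol/min

α = 1 + [I]/Ki = 1 + 0.342/0.274 = 2.248.
For a noncompetitive inhibitor, Vmax is reduced to Vmax/α while Km is unchanged: Km,app = 4.54 nM, Vmax,app = 5.92 μmol/min.
v = Vmax,app·[S]/(Km,app + [S]) = 5.92 × 26.5/(4.54 + 26.5) = 5.05 μmol/min.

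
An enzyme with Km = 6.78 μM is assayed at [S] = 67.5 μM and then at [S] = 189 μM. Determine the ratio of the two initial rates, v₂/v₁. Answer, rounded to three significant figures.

1.06

The fractional saturations are [S]/(Km+[S]) = 67.5/74.28 = 0.9087 and 189/195.8 = 0.9654.
v₂/v₁ is just their ratio: 0.9654/0.9087 = 1.06.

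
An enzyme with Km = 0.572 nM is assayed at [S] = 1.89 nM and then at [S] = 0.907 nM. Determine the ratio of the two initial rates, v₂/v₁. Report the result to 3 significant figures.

Since Vmax cancels, v₂/v₁ = [S]₂(Km+[S]₁) / [S]₁(Km+[S]₂).
= 0.907×(0.572+1.89) / (1.89×(0.572+0.907)) = 2.233/2.795 = 0.799.

0.799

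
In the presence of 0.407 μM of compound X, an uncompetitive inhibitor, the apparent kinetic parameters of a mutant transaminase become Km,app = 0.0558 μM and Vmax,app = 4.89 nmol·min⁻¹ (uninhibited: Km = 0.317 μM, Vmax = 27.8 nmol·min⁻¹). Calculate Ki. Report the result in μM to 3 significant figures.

0.0869 μM

Uncompetitive: Vmax,app = Vmax/α (and Km,app = Km/α) with α = 1 + [I]/Ki.
α = Vmax/Vmax,app = 27.8/4.89 = 5.685.
Since α = 1 + [I]/Ki, [I]/Ki = 5.685 − 1 = 4.685 and Ki = 0.407/4.685 = 0.0869 μM.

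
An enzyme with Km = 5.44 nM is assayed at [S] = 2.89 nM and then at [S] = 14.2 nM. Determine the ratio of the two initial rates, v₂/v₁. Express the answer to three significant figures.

2.08

The fractional saturations are [S]/(Km+[S]) = 2.89/8.330 = 0.3469 and 14.2/19.64 = 0.7230.
v₂/v₁ is just their ratio: 0.7230/0.3469 = 2.08.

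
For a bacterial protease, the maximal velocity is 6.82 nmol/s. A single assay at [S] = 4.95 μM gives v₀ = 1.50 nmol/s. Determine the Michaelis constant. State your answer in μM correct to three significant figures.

17.6 μM

From v = Vmax[S]/(Km+[S]), Km = [S](Vmax − v)/v.
Km = 4.95 × (6.82 − 1.50) / 1.50 = 26.33/1.50 = 17.6 μM.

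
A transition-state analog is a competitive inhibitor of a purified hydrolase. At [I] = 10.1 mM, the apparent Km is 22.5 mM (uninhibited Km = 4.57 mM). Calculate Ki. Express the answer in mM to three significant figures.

Competitive: Km,app = α·Km with α = 1 + [I]/Ki.
α = Km,app/Km = 22.5/4.57 = 4.923.
Since α = 1 + [I]/Ki, [I]/Ki = 4.923 − 1 = 3.923 and Ki = 10.1/3.923 = 2.57 mM.

2.57 mM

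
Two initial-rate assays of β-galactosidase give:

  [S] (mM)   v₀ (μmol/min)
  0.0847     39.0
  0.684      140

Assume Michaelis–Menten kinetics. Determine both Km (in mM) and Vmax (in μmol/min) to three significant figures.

Km = 0.395 mM; Vmax = 221 μmol/min

From v = Vmax[S]/(Km+[S]), each point gives Vmax = v(Km+[S])/[S].
Equating: 39.0(Km+0.0847)/0.0847 = 140(Km+0.684)/0.684.
460.4·Km + 39.0 = 204.7·Km + 140, so (460.4 − 204.7)·Km = 140 − 39.0.
Km = 101.0/255.8 = 0.395 mM; then Vmax = 39.0(0.395+0.0847)/0.0847 = 221 μmol/min.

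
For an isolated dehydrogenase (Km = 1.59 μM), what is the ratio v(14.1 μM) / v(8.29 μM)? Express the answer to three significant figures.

Since Vmax cancels, v₂/v₁ = [S]₂(Km+[S]₁) / [S]₁(Km+[S]₂).
= 14.1×(1.59+8.29) / (8.29×(1.59+14.1)) = 139.3/130.1 = 1.07.

1.07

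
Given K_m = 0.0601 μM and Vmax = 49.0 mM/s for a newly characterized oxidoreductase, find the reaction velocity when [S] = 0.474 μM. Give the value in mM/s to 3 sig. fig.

43.5 mM/s

v = Vmax·[S]/(Km + [S]) = 49.0 × 0.474 / (0.0601 + 0.474)
  = 23.23 / 0.5341 = 43.5 mM/s.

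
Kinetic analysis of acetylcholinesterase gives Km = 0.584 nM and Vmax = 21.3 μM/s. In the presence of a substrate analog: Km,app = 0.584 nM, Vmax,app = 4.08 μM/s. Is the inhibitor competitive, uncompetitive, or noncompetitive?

noncompetitive

Vmax decreases (21.3 → 4.08 μM/s) while Km is unchanged — pure noncompetitive inhibition.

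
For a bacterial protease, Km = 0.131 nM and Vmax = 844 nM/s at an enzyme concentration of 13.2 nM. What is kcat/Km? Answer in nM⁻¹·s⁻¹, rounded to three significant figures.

488 nM⁻¹·s⁻¹

kcat = Vmax/[E]total = 844/13.2 = 63.9 s⁻¹.
kcat/Km = 63.9/0.131 = 488 nM⁻¹·s⁻¹.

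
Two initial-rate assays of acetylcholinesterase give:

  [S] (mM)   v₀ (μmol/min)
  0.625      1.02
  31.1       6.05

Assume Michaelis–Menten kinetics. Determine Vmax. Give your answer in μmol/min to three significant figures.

In reciprocal form, 1/v = (Km/Vmax)·(1/[S]) + 1/Vmax. The two points give (1/[S], 1/v) = (1.600, 0.9804) and (0.03215, 0.1653).
Slope = (0.9804 − 0.1653)/(1.600 − 0.03215) = 0.5199; intercept = 0.9804 − 0.5199×1.600 = 0.1486.
Vmax = 1/intercept = 6.73 μmol/min; Km = slope × Vmax = 0.5199 × 6.73 = 3.50 mM.

6.73 μmol/min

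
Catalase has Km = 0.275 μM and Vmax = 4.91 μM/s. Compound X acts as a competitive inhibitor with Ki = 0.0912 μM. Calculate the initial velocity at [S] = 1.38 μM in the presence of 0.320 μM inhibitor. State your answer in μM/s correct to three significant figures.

2.59 μM/s

With α = 1 + [I]/Ki = 1 + 0.320/0.0912 = 4.509, the competitive rate law is v = Vmax[S] / (αKm + [S]).
v = 4.91×1.38 / (4.509×0.275 + 1.38) = 6.776/2.620 = 2.59 μM/s.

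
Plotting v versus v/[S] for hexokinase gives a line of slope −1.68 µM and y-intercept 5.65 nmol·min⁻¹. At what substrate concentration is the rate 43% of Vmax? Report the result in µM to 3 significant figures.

The Eadie–Hofstee slope gives Km = 1.68 µM (slope = −Km).
v/Vmax = [S]/(Km+[S]) = 0.43 ⇒ [S] = Km·0.43/(1−0.43) = 1.68 × 0.7544 = 1.27 µM.

1.27 µM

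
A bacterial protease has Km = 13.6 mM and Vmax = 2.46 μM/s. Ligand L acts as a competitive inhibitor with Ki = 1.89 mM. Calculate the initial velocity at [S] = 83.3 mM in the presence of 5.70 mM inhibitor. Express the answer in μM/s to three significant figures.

With α = 1 + [I]/Ki = 1 + 5.70/1.89 = 4.016, the competitive rate law is v = Vmax[S] / (αKm + [S]).
v = 2.46×83.3 / (4.016×13.6 + 83.3) = 204.9/137.9 = 1.49 μM/s.

1.49 μM/s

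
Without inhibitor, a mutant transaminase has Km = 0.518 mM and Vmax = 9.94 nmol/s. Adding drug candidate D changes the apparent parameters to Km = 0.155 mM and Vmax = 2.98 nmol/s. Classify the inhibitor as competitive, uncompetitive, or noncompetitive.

uncompetitive

Both Km and Vmax decrease by the same factor (~3.34-fold) — characteristic of uncompetitive inhibition.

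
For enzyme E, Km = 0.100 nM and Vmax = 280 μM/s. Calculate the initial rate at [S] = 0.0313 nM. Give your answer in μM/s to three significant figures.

v = Vmax·[S]/(Km + [S]) = 280 × 0.0313 / (0.100 + 0.0313)
  = 8.764 / 0.1313 = 66.7 μM/s.

66.7 μM/s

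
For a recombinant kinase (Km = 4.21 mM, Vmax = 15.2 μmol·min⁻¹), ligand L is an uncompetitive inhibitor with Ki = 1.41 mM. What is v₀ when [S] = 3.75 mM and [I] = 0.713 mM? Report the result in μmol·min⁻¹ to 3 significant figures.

With α = 1 + [I]/Ki = 1 + 0.713/1.41 = 1.506, the uncompetitive rate law is v = (Vmax/α)·[S] / (Km/α + [S]).
v = (15.2/1.506)×3.75 / (4.21/1.506 + 3.75) = 37.86/6.546 = 5.78 μmol·min⁻¹.

5.78 μmol·min⁻¹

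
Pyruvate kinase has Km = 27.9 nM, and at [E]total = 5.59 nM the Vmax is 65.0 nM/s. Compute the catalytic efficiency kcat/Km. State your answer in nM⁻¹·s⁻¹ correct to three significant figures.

0.417 nM⁻¹·s⁻¹

kcat = Vmax/[E]total = 65.0/5.59 = 11.6 s⁻¹.
kcat/Km = 11.6/27.9 = 0.417 nM⁻¹·s⁻¹.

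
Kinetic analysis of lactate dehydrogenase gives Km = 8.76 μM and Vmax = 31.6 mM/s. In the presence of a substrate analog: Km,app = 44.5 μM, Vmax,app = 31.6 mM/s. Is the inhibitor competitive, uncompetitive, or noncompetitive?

Km increases (8.76 → 44.5 μM) while Vmax is unchanged — the hallmark of competitive inhibition.

competitive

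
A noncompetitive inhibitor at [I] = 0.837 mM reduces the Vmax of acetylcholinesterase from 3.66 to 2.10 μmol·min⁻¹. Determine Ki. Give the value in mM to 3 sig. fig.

Noncompetitive: Vmax,app = Vmax/α with α = 1 + [I]/Ki.
α = Vmax/Vmax,app = 3.66/2.10 = 1.743.
Since α = 1 + [I]/Ki, [I]/Ki = 1.743 − 1 = 0.7429 and Ki = 0.837/0.7429 = 1.13 mM.

1.13 mM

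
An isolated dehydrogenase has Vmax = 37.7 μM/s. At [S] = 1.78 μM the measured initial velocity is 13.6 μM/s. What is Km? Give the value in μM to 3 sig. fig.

3.15 μM

v/Vmax = 13.6/37.7 = 0.3607 = [S]/(Km+[S]).
So Km + [S] = [S]/0.3607 = 4.934 μM, giving Km = 4.934 − 1.78 = 3.15 μM.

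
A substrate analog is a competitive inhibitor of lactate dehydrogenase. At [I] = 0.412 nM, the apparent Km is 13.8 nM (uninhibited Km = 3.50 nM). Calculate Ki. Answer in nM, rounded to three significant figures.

Competitive: Km,app = α·Km with α = 1 + [I]/Ki.
α = Km,app/Km = 13.8/3.50 = 3.943.
Since α = 1 + [I]/Ki, [I]/Ki = 3.943 − 1 = 2.943 and Ki = 0.412/2.943 = 0.140 nM.

0.140 nM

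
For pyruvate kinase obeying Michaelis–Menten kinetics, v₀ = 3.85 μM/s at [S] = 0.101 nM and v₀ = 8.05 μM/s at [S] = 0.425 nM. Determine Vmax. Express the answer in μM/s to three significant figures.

12.2 μM/s

From v = Vmax[S]/(Km+[S]), each point gives Vmax = v(Km+[S])/[S].
Equating: 3.85(Km+0.101)/0.101 = 8.05(Km+0.425)/0.425.
38.12·Km + 3.85 = 18.94·Km + 8.05, so (38.12 − 18.94)·Km = 8.05 − 3.85.
Km = 4.200/19.18 = 0.219 nM; then Vmax = 3.85(0.219+0.101)/0.101 = 12.2 μM/s.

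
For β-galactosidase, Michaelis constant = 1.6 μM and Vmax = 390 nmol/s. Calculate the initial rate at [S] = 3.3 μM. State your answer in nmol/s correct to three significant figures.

[S]/(Km+[S]) = 3.3/4.900 = 0.6735, the fractional saturation.
v = 0.6735 × Vmax = 0.6735 × 390 = 263 nmol/s.

263 nmol/s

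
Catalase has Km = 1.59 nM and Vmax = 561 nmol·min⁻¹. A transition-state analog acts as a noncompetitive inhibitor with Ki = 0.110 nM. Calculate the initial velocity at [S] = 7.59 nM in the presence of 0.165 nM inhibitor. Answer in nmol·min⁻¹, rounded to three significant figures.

With α = 1 + [I]/Ki = 1 + 0.165/0.110 = 2.500, the noncompetitive rate law is v = (Vmax/α)·[S] / (Km + [S]).
v = (561/2.500)×7.59 / (1.59 + 7.59) = 1703/9.180 = 186 nmol·min⁻¹.

186 nmol·min⁻¹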